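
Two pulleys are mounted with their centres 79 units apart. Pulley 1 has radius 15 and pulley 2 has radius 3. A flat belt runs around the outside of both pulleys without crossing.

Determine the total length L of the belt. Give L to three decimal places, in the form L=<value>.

open belt: β = asin((r2−r1)/C) = asin(-12/79) = -8.7370°
wrap1 = π − 2β = 197.4740°
wrap2 = π + 2β = 162.5260°
tangent length = C·cosβ = 78.0833
L = r1·wrap1 + r2·wrap2 + 2·C·cosβ = 15·3.4466 + 3·2.8366 + 2·78.0833 = 216.3750

L=216.375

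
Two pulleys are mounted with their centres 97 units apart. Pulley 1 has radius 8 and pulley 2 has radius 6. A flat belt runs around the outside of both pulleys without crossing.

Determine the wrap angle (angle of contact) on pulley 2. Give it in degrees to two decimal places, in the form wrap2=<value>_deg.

wrap2=177.64_deg

open belt: β = asin((r2−r1)/C) = asin(-2/97) = -1.1814°
wrap1 = π − 2β = 182.3629°
wrap2 = π + 2β = 177.6371°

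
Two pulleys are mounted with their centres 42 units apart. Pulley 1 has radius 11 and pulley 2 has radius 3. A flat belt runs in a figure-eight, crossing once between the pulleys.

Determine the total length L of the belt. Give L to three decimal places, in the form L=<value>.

crossed belt: β = asin((r1+r2)/C) = asin(14/42) = 19.4712°
wrap1 = wrap2 = π + 2β = 218.9424°
tangent length = C·cosβ = 39.5980
L = (r1+r2)·wrap + 2·C·cosβ = 14·3.8213 + 2·39.5980 = 132.6937

L=132.694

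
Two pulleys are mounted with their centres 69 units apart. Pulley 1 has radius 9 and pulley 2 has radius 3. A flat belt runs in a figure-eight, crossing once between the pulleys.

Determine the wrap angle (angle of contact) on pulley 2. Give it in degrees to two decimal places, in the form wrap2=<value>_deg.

wrap2=200.03_deg

crossed belt: β = asin((r1+r2)/C) = asin(12/69) = 10.0154°
wrap1 = wrap2 = π + 2β = 200.0308°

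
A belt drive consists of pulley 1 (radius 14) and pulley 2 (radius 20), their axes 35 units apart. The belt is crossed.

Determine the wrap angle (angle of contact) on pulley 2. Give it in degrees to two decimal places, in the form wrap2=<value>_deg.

wrap2=332.54_deg

crossed belt: β = asin((r1+r2)/C) = asin(34/35) = 76.2709°
wrap1 = wrap2 = π + 2β = 332.5417°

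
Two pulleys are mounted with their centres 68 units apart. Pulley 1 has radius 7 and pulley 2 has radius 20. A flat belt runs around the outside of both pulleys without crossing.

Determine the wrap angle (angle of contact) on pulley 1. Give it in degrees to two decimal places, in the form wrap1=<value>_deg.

open belt: β = asin((r2−r1)/C) = asin(13/68) = 11.0214°
wrap1 = π − 2β = 157.9571°
wrap2 = π + 2β = 202.0429°

wrap1=157.96_deg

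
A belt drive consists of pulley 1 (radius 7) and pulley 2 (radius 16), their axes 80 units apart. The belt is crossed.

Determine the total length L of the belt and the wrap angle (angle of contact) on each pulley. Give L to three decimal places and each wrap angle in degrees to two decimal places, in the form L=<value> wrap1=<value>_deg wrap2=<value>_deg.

L=238.916 wrap1=213.42_deg wrap2=213.42_deg

crossed belt: β = asin((r1+r2)/C) = asin(23/80) = 16.7083°
wrap1 = wrap2 = π + 2β = 213.4167°
tangent length = C·cosβ = 76.6225
L = (r1+r2)·wrap + 2·C·cosβ = 23·3.7248 + 2·76.6225 = 238.9159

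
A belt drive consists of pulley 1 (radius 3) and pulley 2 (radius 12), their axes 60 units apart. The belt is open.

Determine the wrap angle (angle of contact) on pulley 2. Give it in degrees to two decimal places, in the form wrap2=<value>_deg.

open belt: β = asin((r2−r1)/C) = asin(9/60) = 8.6269°
wrap1 = π − 2β = 162.7461°
wrap2 = π + 2β = 197.2539°

wrap2=197.25_deg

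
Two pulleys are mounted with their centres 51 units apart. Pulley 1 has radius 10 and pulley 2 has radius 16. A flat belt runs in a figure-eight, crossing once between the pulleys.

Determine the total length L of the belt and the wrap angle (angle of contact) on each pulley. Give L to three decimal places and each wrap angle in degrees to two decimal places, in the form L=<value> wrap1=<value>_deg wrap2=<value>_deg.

crossed belt: β = asin((r1+r2)/C) = asin(26/51) = 30.6508°
wrap1 = wrap2 = π + 2β = 241.3015°
tangent length = C·cosβ = 43.8748
L = (r1+r2)·wrap + 2·C·cosβ = 26·4.2115 + 2·43.8748 = 197.2488

L=197.249 wrap1=241.30_deg wrap2=241.30_deg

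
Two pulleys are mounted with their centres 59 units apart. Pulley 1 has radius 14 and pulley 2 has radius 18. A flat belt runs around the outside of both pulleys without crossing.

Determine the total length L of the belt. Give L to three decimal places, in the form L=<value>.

L=218.802

open belt: β = asin((r2−r1)/C) = asin(4/59) = 3.8874°
wrap1 = π − 2β = 172.2251°
wrap2 = π + 2β = 187.7749°
tangent length = C·cosβ = 58.8643
L = r1·wrap1 + r2·wrap2 + 2·C·cosβ = 14·3.0059 + 18·3.2773 + 2·58.8643 = 218.8023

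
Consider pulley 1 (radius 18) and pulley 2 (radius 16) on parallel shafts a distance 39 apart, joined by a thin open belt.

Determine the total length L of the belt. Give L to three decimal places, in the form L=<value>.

L=184.917

open belt: β = asin((r2−r1)/C) = asin(-2/39) = -2.9395°
wrap1 = π − 2β = 185.8791°
wrap2 = π + 2β = 174.1209°
tangent length = C·cosβ = 38.9487
L = r1·wrap1 + r2·wrap2 + 2·C·cosβ = 18·3.2442 + 16·3.0390 + 2·38.9487 = 184.9167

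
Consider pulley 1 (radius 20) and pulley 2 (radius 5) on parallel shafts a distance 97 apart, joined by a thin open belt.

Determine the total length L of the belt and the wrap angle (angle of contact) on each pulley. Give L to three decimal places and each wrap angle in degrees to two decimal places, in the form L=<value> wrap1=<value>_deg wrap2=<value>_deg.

open belt: β = asin((r2−r1)/C) = asin(-15/97) = -8.8959°
wrap1 = π − 2β = 197.7917°
wrap2 = π + 2β = 162.2083°
tangent length = C·cosβ = 95.8332
L = r1·wrap1 + r2·wrap2 + 2·C·cosβ = 20·3.4521 + 5·2.8311 + 2·95.8332 = 274.8641

L=274.864 wrap1=197.79_deg wrap2=162.21_deg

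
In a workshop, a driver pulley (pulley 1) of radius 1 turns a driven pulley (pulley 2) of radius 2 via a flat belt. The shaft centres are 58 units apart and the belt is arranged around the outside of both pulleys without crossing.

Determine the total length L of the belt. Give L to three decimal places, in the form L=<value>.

open belt: β = asin((r2−r1)/C) = asin(1/58) = 0.9879°
wrap1 = π − 2β = 178.0242°
wrap2 = π + 2β = 181.9758°
tangent length = C·cosβ = 57.9914
L = r1·wrap1 + r2·wrap2 + 2·C·cosβ = 1·3.1071 + 2·3.1761 + 2·57.9914 = 125.4420

L=125.442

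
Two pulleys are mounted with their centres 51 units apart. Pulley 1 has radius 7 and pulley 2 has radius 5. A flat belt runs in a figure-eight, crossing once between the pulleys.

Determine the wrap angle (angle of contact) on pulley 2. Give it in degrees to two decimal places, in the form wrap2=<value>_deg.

crossed belt: β = asin((r1+r2)/C) = asin(12/51) = 13.6090°
wrap1 = wrap2 = π + 2β = 207.2179°

wrap2=207.22_deg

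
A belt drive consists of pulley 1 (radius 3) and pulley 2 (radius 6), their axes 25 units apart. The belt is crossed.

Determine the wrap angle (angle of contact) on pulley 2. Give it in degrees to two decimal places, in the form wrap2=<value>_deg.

crossed belt: β = asin((r1+r2)/C) = asin(9/25) = 21.1002°
wrap1 = wrap2 = π + 2β = 222.2004°

wrap2=222.20_deg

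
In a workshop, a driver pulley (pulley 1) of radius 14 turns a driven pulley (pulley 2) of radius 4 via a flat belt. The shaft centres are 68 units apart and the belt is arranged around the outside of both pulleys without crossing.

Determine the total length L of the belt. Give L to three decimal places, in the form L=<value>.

L=194.022

open belt: β = asin((r2−r1)/C) = asin(-10/68) = -8.4565°
wrap1 = π − 2β = 196.9130°
wrap2 = π + 2β = 163.0870°
tangent length = C·cosβ = 67.2607
L = r1·wrap1 + r2·wrap2 + 2·C·cosβ = 14·3.4368 + 4·2.8464 + 2·67.2607 = 194.0219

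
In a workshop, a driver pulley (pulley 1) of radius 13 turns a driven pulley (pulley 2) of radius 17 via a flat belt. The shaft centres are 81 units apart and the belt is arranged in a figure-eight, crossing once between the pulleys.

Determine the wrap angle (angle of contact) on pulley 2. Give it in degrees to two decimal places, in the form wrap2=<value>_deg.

crossed belt: β = asin((r1+r2)/C) = asin(30/81) = 21.7385°
wrap1 = wrap2 = π + 2β = 223.4769°

wrap2=223.48_deg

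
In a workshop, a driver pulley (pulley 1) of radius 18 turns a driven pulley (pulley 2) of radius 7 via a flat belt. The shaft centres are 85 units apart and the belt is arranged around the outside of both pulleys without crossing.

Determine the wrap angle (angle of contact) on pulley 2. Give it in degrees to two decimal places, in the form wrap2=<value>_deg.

wrap2=165.13_deg

open belt: β = asin((r2−r1)/C) = asin(-11/85) = -7.4356°
wrap1 = π − 2β = 194.8712°
wrap2 = π + 2β = 165.1288°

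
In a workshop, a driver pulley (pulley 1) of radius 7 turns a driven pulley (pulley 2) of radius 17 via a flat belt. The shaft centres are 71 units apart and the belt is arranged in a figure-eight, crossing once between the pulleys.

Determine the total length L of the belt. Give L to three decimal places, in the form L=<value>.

crossed belt: β = asin((r1+r2)/C) = asin(24/71) = 19.7568°
wrap1 = wrap2 = π + 2β = 219.5136°
tangent length = C·cosβ = 66.8207
L = (r1+r2)·wrap + 2·C·cosβ = 24·3.8312 + 2·66.8207 = 225.5909

L=225.591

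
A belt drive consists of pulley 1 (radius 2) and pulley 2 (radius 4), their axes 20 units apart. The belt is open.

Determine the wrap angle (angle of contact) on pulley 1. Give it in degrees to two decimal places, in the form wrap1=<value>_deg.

open belt: β = asin((r2−r1)/C) = asin(2/20) = 5.7392°
wrap1 = π − 2β = 168.5217°
wrap2 = π + 2β = 191.4783°

wrap1=168.52_deg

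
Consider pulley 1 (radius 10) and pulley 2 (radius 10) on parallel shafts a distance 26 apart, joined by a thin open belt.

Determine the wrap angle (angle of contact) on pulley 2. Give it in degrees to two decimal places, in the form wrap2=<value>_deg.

wrap2=180.00_deg

open belt: β = asin((r2−r1)/C) = asin(0/26) = 0.0000°
wrap1 = π − 2β = 180.0000°
wrap2 = π + 2β = 180.0000°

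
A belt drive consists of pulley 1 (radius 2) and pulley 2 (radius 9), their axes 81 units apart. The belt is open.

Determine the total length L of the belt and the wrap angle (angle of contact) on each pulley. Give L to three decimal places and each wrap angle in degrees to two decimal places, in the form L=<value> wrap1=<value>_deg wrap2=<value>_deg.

open belt: β = asin((r2−r1)/C) = asin(7/81) = 4.9577°
wrap1 = π − 2β = 170.0847°
wrap2 = π + 2β = 189.9153°
tangent length = C·cosβ = 80.6970
L = r1·wrap1 + r2·wrap2 + 2·C·cosβ = 2·2.9685 + 9·3.3146 + 2·80.6970 = 197.1628

L=197.163 wrap1=170.08_deg wrap2=189.92_deg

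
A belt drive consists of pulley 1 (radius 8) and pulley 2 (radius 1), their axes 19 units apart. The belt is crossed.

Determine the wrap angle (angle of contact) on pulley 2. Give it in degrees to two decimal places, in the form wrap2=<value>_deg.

wrap2=236.55_deg

crossed belt: β = asin((r1+r2)/C) = asin(9/19) = 28.2737°
wrap1 = wrap2 = π + 2β = 236.5474°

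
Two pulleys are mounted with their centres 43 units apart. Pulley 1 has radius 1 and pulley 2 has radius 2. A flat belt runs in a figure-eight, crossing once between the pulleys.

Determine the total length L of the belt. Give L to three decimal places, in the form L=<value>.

crossed belt: β = asin((r1+r2)/C) = asin(3/43) = 4.0006°
wrap1 = wrap2 = π + 2β = 188.0013°
tangent length = C·cosβ = 42.8952
L = (r1+r2)·wrap + 2·C·cosβ = 3·3.2812 + 2·42.8952 = 95.6342

L=95.634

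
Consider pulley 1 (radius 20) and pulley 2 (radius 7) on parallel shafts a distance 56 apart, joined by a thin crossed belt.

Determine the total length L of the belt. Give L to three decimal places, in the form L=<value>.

crossed belt: β = asin((r1+r2)/C) = asin(27/56) = 28.8254°
wrap1 = wrap2 = π + 2β = 237.6509°
tangent length = C·cosβ = 49.0612
L = (r1+r2)·wrap + 2·C·cosβ = 27·4.1478 + 2·49.0612 = 210.1127

L=210.113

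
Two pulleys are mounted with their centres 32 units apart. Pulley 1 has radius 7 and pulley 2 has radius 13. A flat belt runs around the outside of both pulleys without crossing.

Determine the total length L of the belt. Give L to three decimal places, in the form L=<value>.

open belt: β = asin((r2−r1)/C) = asin(6/32) = 10.8069°
wrap1 = π − 2β = 158.3862°
wrap2 = π + 2β = 201.6138°
tangent length = C·cosβ = 31.4325
L = r1·wrap1 + r2·wrap2 + 2·C·cosβ = 7·2.7644 + 13·3.5188 + 2·31.4325 = 127.9602

L=127.960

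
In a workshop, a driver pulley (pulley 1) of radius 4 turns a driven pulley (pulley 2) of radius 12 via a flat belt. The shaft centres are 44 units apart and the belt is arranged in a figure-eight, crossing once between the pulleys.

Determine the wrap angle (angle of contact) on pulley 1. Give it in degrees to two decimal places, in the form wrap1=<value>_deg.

wrap1=222.65_deg

crossed belt: β = asin((r1+r2)/C) = asin(16/44) = 21.3237°
wrap1 = wrap2 = π + 2β = 222.6474°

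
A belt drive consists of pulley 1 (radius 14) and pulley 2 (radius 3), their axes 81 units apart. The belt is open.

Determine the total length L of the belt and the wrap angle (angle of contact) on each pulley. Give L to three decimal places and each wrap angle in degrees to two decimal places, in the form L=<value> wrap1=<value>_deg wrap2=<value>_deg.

open belt: β = asin((r2−r1)/C) = asin(-11/81) = -7.8050°
wrap1 = π − 2β = 195.6101°
wrap2 = π + 2β = 164.3899°
tangent length = C·cosβ = 80.2496
L = r1·wrap1 + r2·wrap2 + 2·C·cosβ = 14·3.4140 + 3·2.8691 + 2·80.2496 = 216.9032

L=216.903 wrap1=195.61_deg wrap2=164.39_deg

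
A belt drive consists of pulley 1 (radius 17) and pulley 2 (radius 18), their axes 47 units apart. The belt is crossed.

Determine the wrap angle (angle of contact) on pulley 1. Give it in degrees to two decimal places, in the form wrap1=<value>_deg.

wrap1=276.26_deg

crossed belt: β = asin((r1+r2)/C) = asin(35/47) = 48.1317°
wrap1 = wrap2 = π + 2β = 276.2634°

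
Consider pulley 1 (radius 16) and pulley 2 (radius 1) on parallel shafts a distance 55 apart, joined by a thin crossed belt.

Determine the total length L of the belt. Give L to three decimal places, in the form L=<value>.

L=168.705

crossed belt: β = asin((r1+r2)/C) = asin(17/55) = 18.0045°
wrap1 = wrap2 = π + 2β = 216.0089°
tangent length = C·cosβ = 52.3068
L = (r1+r2)·wrap + 2·C·cosβ = 17·3.7701 + 2·52.3068 = 168.7047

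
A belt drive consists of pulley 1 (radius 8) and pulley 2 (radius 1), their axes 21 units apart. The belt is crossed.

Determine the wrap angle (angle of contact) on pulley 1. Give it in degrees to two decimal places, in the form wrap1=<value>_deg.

crossed belt: β = asin((r1+r2)/C) = asin(9/21) = 25.3769°
wrap1 = wrap2 = π + 2β = 230.7539°

wrap1=230.75_deg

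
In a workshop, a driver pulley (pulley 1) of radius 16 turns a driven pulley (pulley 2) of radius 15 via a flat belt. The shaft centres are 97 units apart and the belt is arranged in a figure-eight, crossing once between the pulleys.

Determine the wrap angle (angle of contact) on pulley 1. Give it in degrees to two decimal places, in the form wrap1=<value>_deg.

crossed belt: β = asin((r1+r2)/C) = asin(31/97) = 18.6380°
wrap1 = wrap2 = π + 2β = 217.2760°

wrap1=217.28_deg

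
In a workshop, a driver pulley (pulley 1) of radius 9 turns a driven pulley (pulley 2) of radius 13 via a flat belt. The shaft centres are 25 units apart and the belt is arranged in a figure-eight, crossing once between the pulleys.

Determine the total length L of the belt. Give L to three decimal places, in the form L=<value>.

crossed belt: β = asin((r1+r2)/C) = asin(22/25) = 61.6424°
wrap1 = wrap2 = π + 2β = 303.2847°
tangent length = C·cosβ = 11.8743
L = (r1+r2)·wrap + 2·C·cosβ = 22·5.2933 + 2·11.8743 = 140.2017

L=140.202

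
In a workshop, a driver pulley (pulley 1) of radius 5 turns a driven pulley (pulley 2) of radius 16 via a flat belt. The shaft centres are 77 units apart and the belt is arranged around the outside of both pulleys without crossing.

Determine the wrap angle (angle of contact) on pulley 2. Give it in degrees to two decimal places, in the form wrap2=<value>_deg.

open belt: β = asin((r2−r1)/C) = asin(11/77) = 8.2132°
wrap1 = π − 2β = 163.5736°
wrap2 = π + 2β = 196.4264°

wrap2=196.43_deg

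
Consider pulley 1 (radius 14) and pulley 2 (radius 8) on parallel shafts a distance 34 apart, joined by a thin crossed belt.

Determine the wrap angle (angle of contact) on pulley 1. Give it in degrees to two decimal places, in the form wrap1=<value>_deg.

wrap1=260.64_deg

crossed belt: β = asin((r1+r2)/C) = asin(22/34) = 40.3202°
wrap1 = wrap2 = π + 2β = 260.6404°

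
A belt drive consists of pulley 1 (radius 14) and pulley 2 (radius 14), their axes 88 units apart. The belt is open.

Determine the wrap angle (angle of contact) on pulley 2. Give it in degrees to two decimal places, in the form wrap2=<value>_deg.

open belt: β = asin((r2−r1)/C) = asin(0/88) = 0.0000°
wrap1 = π − 2β = 180.0000°
wrap2 = π + 2β = 180.0000°

wrap2=180.00_deg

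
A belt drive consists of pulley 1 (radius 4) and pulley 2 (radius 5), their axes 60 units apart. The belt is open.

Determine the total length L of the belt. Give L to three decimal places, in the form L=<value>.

L=148.291

open belt: β = asin((r2−r1)/C) = asin(1/60) = 0.9550°
wrap1 = π − 2β = 178.0901°
wrap2 = π + 2β = 181.9099°
tangent length = C·cosβ = 59.9917
L = r1·wrap1 + r2·wrap2 + 2·C·cosβ = 4·3.1083 + 5·3.1749 + 2·59.9917 = 148.2910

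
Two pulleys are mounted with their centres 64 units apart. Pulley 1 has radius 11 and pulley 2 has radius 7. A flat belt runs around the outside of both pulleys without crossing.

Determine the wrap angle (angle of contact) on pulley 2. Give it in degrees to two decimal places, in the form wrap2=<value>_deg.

wrap2=172.83_deg

open belt: β = asin((r2−r1)/C) = asin(-4/64) = -3.5833°
wrap1 = π − 2β = 187.1666°
wrap2 = π + 2β = 172.8334°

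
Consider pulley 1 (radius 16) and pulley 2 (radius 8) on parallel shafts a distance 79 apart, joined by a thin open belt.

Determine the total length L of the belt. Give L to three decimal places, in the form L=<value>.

open belt: β = asin((r2−r1)/C) = asin(-8/79) = -5.8121°
wrap1 = π − 2β = 191.6241°
wrap2 = π + 2β = 168.3759°
tangent length = C·cosβ = 78.5939
L = r1·wrap1 + r2·wrap2 + 2·C·cosβ = 16·3.3445 + 8·2.9387 + 2·78.5939 = 234.2090

L=234.209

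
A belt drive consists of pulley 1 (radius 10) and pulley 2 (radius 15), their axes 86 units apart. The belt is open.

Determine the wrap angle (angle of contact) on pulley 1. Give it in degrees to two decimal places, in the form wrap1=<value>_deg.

open belt: β = asin((r2−r1)/C) = asin(5/86) = 3.3330°
wrap1 = π − 2β = 173.3339°
wrap2 = π + 2β = 186.6661°

wrap1=173.33_deg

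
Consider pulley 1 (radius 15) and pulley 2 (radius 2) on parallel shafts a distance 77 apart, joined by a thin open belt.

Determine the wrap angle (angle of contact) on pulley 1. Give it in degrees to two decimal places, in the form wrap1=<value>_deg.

wrap1=199.44_deg

open belt: β = asin((r2−r1)/C) = asin(-13/77) = -9.7199°
wrap1 = π − 2β = 199.4397°
wrap2 = π + 2β = 160.5603°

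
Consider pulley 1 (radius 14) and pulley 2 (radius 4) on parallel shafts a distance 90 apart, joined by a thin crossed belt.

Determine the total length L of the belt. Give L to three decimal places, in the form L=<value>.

L=240.161

crossed belt: β = asin((r1+r2)/C) = asin(18/90) = 11.5370°
wrap1 = wrap2 = π + 2β = 203.0739°
tangent length = C·cosβ = 88.1816
L = (r1+r2)·wrap + 2·C·cosβ = 18·3.5443 + 2·88.1816 = 240.1608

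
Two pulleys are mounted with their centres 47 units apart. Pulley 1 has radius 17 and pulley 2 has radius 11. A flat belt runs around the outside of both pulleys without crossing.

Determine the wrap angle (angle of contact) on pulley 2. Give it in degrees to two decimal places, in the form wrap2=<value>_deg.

wrap2=165.33_deg

open belt: β = asin((r2−r1)/C) = asin(-6/47) = -7.3344°
wrap1 = π − 2β = 194.6687°
wrap2 = π + 2β = 165.3313°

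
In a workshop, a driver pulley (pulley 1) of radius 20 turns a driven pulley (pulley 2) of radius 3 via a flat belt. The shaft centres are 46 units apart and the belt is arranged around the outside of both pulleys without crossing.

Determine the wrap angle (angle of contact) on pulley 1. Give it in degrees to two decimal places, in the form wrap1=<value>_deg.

open belt: β = asin((r2−r1)/C) = asin(-17/46) = -21.6888°
wrap1 = π − 2β = 223.3776°
wrap2 = π + 2β = 136.6224°

wrap1=223.38_deg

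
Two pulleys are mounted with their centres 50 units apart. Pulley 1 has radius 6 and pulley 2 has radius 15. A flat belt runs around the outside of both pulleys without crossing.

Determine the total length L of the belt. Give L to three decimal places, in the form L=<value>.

L=167.598

open belt: β = asin((r2−r1)/C) = asin(9/50) = 10.3698°
wrap1 = π − 2β = 159.2605°
wrap2 = π + 2β = 200.7395°
tangent length = C·cosβ = 49.1833
L = r1·wrap1 + r2·wrap2 + 2·C·cosβ = 6·2.7796 + 15·3.5036 + 2·49.1833 = 167.5979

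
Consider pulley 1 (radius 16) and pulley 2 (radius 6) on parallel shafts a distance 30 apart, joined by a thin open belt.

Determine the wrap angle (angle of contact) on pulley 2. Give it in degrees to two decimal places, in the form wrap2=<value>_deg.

wrap2=141.06_deg

open belt: β = asin((r2−r1)/C) = asin(-10/30) = -19.4712°
wrap1 = π − 2β = 218.9424°
wrap2 = π + 2β = 141.0576°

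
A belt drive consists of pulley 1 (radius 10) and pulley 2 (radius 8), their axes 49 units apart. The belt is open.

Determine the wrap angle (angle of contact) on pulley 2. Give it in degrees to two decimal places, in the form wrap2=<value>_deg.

wrap2=175.32_deg

open belt: β = asin((r2−r1)/C) = asin(-2/49) = -2.3393°
wrap1 = π − 2β = 184.6785°
wrap2 = π + 2β = 175.3215°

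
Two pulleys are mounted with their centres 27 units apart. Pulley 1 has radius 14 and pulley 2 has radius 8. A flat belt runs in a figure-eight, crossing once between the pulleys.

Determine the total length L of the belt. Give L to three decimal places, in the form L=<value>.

crossed belt: β = asin((r1+r2)/C) = asin(22/27) = 54.5691°
wrap1 = wrap2 = π + 2β = 289.1381°
tangent length = C·cosβ = 15.6525
L = (r1+r2)·wrap + 2·C·cosβ = 22·5.0464 + 2·15.6525 = 142.3260

L=142.326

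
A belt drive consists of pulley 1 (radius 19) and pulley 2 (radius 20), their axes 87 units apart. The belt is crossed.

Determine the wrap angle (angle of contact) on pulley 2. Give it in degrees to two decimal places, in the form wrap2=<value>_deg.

wrap2=233.27_deg

crossed belt: β = asin((r1+r2)/C) = asin(39/87) = 26.6331°
wrap1 = wrap2 = π + 2β = 233.2662°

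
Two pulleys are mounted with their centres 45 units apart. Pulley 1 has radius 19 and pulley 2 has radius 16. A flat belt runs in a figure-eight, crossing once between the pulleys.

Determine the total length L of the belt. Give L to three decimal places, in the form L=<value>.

L=228.903

crossed belt: β = asin((r1+r2)/C) = asin(35/45) = 51.0576°
wrap1 = wrap2 = π + 2β = 282.1151°
tangent length = C·cosβ = 28.2843
L = (r1+r2)·wrap + 2·C·cosβ = 35·4.9238 + 2·28.2843 = 228.9029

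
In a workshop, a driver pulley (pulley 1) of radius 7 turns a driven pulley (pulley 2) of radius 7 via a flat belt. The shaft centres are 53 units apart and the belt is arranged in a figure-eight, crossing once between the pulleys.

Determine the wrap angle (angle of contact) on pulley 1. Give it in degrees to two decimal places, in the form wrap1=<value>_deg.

wrap1=210.63_deg

crossed belt: β = asin((r1+r2)/C) = asin(14/53) = 15.3165°
wrap1 = wrap2 = π + 2β = 210.6330°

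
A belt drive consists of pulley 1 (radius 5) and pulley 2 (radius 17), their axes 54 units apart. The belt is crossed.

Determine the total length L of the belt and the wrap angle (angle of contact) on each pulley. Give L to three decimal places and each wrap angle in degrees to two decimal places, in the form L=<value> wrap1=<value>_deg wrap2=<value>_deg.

L=186.209 wrap1=228.08_deg wrap2=228.08_deg

crossed belt: β = asin((r1+r2)/C) = asin(22/54) = 24.0421°
wrap1 = wrap2 = π + 2β = 228.0842°
tangent length = C·cosβ = 49.3153
L = (r1+r2)·wrap + 2·C·cosβ = 22·3.9808 + 2·49.3153 = 186.2087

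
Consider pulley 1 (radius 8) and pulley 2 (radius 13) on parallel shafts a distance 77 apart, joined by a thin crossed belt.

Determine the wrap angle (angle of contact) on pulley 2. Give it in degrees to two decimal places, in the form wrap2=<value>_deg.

crossed belt: β = asin((r1+r2)/C) = asin(21/77) = 15.8266°
wrap1 = wrap2 = π + 2β = 211.6532°

wrap2=211.65_deg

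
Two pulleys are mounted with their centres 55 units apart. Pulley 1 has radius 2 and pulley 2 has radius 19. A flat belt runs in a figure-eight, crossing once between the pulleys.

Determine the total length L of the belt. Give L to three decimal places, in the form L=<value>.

crossed belt: β = asin((r1+r2)/C) = asin(21/55) = 22.4464°
wrap1 = wrap2 = π + 2β = 224.8927°
tangent length = C·cosβ = 50.8331
L = (r1+r2)·wrap + 2·C·cosβ = 21·3.9251 + 2·50.8331 = 184.0936

L=184.094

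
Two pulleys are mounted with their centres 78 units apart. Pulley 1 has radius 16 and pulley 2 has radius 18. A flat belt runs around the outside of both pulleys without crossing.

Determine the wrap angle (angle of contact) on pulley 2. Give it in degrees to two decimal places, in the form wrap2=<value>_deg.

open belt: β = asin((r2−r1)/C) = asin(2/78) = 1.4693°
wrap1 = π − 2β = 177.0614°
wrap2 = π + 2β = 182.9386°

wrap2=182.94_deg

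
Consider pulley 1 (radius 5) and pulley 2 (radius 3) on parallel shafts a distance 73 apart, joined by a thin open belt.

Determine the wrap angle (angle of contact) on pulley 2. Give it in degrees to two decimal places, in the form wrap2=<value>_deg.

open belt: β = asin((r2−r1)/C) = asin(-2/73) = -1.5699°
wrap1 = π − 2β = 183.1399°
wrap2 = π + 2β = 176.8601°

wrap2=176.86_deg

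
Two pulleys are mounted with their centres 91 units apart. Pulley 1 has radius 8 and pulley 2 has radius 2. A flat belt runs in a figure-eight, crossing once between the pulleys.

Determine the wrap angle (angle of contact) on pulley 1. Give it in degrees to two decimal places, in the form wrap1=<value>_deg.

crossed belt: β = asin((r1+r2)/C) = asin(10/91) = 6.3090°
wrap1 = wrap2 = π + 2β = 192.6180°

wrap1=192.62_deg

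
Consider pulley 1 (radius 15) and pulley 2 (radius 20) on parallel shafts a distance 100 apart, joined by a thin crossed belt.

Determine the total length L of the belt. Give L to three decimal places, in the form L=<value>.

L=322.336

crossed belt: β = asin((r1+r2)/C) = asin(35/100) = 20.4873°
wrap1 = wrap2 = π + 2β = 220.9746°
tangent length = C·cosβ = 93.6750
L = (r1+r2)·wrap + 2·C·cosβ = 35·3.8567 + 2·93.6750 = 322.3357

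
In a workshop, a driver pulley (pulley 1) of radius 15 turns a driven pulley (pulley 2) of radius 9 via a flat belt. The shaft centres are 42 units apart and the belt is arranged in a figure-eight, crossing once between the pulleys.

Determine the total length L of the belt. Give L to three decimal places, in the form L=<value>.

L=173.529

crossed belt: β = asin((r1+r2)/C) = asin(24/42) = 34.8499°
wrap1 = wrap2 = π + 2β = 249.6998°
tangent length = C·cosβ = 34.4674
L = (r1+r2)·wrap + 2·C·cosβ = 24·4.3581 + 2·34.4674 = 173.5288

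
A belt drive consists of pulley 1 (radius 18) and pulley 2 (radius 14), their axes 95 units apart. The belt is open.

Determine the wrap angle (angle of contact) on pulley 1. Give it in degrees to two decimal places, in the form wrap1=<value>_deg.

wrap1=184.83_deg

open belt: β = asin((r2−r1)/C) = asin(-4/95) = -2.4132°
wrap1 = π − 2β = 184.8263°
wrap2 = π + 2β = 175.1737°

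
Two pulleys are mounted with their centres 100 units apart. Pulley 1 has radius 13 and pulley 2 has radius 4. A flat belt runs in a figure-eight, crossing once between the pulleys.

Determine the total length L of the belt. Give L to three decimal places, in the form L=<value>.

crossed belt: β = asin((r1+r2)/C) = asin(17/100) = 9.7878°
wrap1 = wrap2 = π + 2β = 199.5756°
tangent length = C·cosβ = 98.5444
L = (r1+r2)·wrap + 2·C·cosβ = 17·3.4833 + 2·98.5444 = 256.3041

L=256.304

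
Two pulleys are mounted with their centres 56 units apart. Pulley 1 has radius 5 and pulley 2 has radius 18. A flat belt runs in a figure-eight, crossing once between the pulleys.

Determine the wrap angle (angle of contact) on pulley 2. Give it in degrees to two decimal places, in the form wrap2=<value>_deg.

crossed belt: β = asin((r1+r2)/C) = asin(23/56) = 24.2497°
wrap1 = wrap2 = π + 2β = 228.4994°

wrap2=228.50_deg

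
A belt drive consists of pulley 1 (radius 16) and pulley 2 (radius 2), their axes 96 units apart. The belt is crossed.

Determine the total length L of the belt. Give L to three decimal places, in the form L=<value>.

crossed belt: β = asin((r1+r2)/C) = asin(18/96) = 10.8069°
wrap1 = wrap2 = π + 2β = 201.6138°
tangent length = C·cosβ = 94.2974
L = (r1+r2)·wrap + 2·C·cosβ = 18·3.5188 + 2·94.2974 = 251.9337

L=251.934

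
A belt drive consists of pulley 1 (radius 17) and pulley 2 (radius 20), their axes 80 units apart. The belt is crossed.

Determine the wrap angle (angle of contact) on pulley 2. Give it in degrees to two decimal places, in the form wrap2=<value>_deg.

crossed belt: β = asin((r1+r2)/C) = asin(37/80) = 27.5485°
wrap1 = wrap2 = π + 2β = 235.0971°

wrap2=235.10_deg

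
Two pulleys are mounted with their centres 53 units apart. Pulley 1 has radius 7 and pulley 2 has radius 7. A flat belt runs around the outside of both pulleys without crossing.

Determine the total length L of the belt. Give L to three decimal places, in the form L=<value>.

L=149.982

open belt: β = asin((r2−r1)/C) = asin(0/53) = 0.0000°
wrap1 = π − 2β = 180.0000°
wrap2 = π + 2β = 180.0000°
tangent length = C·cosβ = 53.0000
L = r1·wrap1 + r2·wrap2 + 2·C·cosβ = 7·3.1416 + 7·3.1416 + 2·53.0000 = 149.9823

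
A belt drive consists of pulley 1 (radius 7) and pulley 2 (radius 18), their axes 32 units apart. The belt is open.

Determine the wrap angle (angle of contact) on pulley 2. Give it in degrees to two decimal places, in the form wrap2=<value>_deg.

open belt: β = asin((r2−r1)/C) = asin(11/32) = 20.1055°
wrap1 = π − 2β = 139.7890°
wrap2 = π + 2β = 220.2110°

wrap2=220.21_deg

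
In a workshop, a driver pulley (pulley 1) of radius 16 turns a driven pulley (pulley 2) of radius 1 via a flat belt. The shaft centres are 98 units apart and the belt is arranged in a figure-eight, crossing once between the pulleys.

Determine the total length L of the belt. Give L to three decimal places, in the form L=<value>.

crossed belt: β = asin((r1+r2)/C) = asin(17/98) = 9.9896°
wrap1 = wrap2 = π + 2β = 199.9792°
tangent length = C·cosβ = 96.5142
L = (r1+r2)·wrap + 2·C·cosβ = 17·3.4903 + 2·96.5142 = 252.3635

L=252.364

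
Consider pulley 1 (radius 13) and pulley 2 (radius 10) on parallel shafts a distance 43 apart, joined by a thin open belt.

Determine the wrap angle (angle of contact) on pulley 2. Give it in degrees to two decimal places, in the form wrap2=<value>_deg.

wrap2=172.00_deg

open belt: β = asin((r2−r1)/C) = asin(-3/43) = -4.0006°
wrap1 = π − 2β = 188.0013°
wrap2 = π + 2β = 171.9987°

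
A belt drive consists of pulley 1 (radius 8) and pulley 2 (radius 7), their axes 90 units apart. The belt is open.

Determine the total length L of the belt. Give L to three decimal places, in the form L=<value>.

L=227.135

open belt: β = asin((r2−r1)/C) = asin(-1/90) = -0.6366°
wrap1 = π − 2β = 181.2733°
wrap2 = π + 2β = 178.7267°
tangent length = C·cosβ = 89.9944
L = r1·wrap1 + r2·wrap2 + 2·C·cosβ = 8·3.1638 + 7·3.1194 + 2·89.9944 = 227.1350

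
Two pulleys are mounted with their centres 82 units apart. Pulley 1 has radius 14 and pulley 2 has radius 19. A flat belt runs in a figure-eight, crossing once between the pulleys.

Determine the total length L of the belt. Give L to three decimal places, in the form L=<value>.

crossed belt: β = asin((r1+r2)/C) = asin(33/82) = 23.7307°
wrap1 = wrap2 = π + 2β = 227.4615°
tangent length = C·cosβ = 75.0666
L = (r1+r2)·wrap + 2·C·cosβ = 33·3.9700 + 2·75.0666 = 281.1417

L=281.142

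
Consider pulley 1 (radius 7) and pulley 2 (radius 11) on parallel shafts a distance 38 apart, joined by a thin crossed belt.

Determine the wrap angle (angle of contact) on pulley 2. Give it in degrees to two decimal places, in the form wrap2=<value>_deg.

crossed belt: β = asin((r1+r2)/C) = asin(18/38) = 28.2737°
wrap1 = wrap2 = π + 2β = 236.5474°

wrap2=236.55_deg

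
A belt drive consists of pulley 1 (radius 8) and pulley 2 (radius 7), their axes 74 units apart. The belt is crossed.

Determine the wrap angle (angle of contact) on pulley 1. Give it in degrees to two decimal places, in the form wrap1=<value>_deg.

wrap1=203.39_deg

crossed belt: β = asin((r1+r2)/C) = asin(15/74) = 11.6951°
wrap1 = wrap2 = π + 2β = 203.3901°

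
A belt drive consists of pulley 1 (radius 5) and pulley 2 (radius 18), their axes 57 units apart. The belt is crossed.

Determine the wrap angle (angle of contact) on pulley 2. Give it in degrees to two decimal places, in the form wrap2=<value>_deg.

wrap2=227.60_deg

crossed belt: β = asin((r1+r2)/C) = asin(23/57) = 23.7977°
wrap1 = wrap2 = π + 2β = 227.5954°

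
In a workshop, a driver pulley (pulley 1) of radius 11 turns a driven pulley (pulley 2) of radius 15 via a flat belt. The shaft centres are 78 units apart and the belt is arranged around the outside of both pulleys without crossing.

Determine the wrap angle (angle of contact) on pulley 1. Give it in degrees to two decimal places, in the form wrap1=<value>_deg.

wrap1=174.12_deg

open belt: β = asin((r2−r1)/C) = asin(4/78) = 2.9395°
wrap1 = π − 2β = 174.1209°
wrap2 = π + 2β = 185.8791°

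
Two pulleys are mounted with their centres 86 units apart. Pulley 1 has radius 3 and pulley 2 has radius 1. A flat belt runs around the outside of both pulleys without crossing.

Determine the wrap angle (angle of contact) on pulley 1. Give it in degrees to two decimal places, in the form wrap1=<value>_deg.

wrap1=182.67_deg

open belt: β = asin((r2−r1)/C) = asin(-2/86) = -1.3326°
wrap1 = π − 2β = 182.6652°
wrap2 = π + 2β = 177.3348°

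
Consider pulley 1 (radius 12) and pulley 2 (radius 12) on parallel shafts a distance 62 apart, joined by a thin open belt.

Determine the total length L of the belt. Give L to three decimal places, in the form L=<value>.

L=199.398

open belt: β = asin((r2−r1)/C) = asin(0/62) = 0.0000°
wrap1 = π − 2β = 180.0000°
wrap2 = π + 2β = 180.0000°
tangent length = C·cosβ = 62.0000
L = r1·wrap1 + r2·wrap2 + 2·C·cosβ = 12·3.1416 + 12·3.1416 + 2·62.0000 = 199.3982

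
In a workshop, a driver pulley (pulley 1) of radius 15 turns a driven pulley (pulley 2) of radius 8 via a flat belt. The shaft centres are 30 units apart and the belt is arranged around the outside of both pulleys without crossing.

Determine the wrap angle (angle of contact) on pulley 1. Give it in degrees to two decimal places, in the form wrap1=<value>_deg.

open belt: β = asin((r2−r1)/C) = asin(-7/30) = -13.4934°
wrap1 = π − 2β = 206.9868°
wrap2 = π + 2β = 153.0132°

wrap1=206.99_deg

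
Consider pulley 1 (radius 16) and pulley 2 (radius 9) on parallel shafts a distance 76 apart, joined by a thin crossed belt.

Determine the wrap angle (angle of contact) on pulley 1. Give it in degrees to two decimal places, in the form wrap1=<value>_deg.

crossed belt: β = asin((r1+r2)/C) = asin(25/76) = 19.2049°
wrap1 = wrap2 = π + 2β = 218.4098°

wrap1=218.41_deg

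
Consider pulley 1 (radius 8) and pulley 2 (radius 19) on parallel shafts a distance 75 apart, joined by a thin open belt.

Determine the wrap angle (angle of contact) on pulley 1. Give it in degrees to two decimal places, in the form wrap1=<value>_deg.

open belt: β = asin((r2−r1)/C) = asin(11/75) = 8.4338°
wrap1 = π − 2β = 163.1324°
wrap2 = π + 2β = 196.8676°

wrap1=163.13_deg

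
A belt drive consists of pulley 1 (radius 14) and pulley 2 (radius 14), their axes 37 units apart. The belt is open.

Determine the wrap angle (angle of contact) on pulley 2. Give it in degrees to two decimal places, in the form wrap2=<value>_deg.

open belt: β = asin((r2−r1)/C) = asin(0/37) = 0.0000°
wrap1 = π − 2β = 180.0000°
wrap2 = π + 2β = 180.0000°

wrap2=180.00_deg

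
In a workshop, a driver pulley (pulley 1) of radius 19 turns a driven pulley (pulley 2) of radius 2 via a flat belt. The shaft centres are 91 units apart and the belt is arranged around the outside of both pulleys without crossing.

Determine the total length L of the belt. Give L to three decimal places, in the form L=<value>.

open belt: β = asin((r2−r1)/C) = asin(-17/91) = -10.7669°
wrap1 = π − 2β = 201.5337°
wrap2 = π + 2β = 158.4663°
tangent length = C·cosβ = 89.3980
L = r1·wrap1 + r2·wrap2 + 2·C·cosβ = 19·3.5174 + 2·2.7658 + 2·89.3980 = 251.1586

L=251.159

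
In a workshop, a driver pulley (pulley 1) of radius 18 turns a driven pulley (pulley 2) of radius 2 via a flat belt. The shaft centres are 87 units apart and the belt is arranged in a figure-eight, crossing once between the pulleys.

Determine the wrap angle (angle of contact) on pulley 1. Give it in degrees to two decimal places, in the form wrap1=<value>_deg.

crossed belt: β = asin((r1+r2)/C) = asin(20/87) = 13.2903°
wrap1 = wrap2 = π + 2β = 206.5806°

wrap1=206.58_deg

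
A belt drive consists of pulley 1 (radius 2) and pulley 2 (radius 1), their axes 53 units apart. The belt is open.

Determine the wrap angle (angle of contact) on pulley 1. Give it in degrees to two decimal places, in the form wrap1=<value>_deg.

wrap1=182.16_deg

open belt: β = asin((r2−r1)/C) = asin(-1/53) = -1.0811°
wrap1 = π − 2β = 182.1622°
wrap2 = π + 2β = 177.8378°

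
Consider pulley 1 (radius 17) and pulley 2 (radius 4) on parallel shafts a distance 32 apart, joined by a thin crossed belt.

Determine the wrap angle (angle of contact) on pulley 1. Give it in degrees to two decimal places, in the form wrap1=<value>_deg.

crossed belt: β = asin((r1+r2)/C) = asin(21/32) = 41.0145°
wrap1 = wrap2 = π + 2β = 262.0290°

wrap1=262.03_deg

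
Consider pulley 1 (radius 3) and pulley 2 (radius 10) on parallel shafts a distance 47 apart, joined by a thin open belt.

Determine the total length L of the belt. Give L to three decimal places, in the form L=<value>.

L=135.885

open belt: β = asin((r2−r1)/C) = asin(7/47) = 8.5653°
wrap1 = π − 2β = 162.8694°
wrap2 = π + 2β = 197.1306°
tangent length = C·cosβ = 46.4758
L = r1·wrap1 + r2·wrap2 + 2·C·cosβ = 3·2.8426 + 10·3.4406 + 2·46.4758 = 135.8852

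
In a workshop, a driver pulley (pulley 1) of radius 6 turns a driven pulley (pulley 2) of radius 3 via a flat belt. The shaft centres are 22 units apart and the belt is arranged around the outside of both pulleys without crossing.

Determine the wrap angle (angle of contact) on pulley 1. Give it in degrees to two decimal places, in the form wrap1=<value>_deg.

open belt: β = asin((r2−r1)/C) = asin(-3/22) = -7.8375°
wrap1 = π − 2β = 195.6750°
wrap2 = π + 2β = 164.3250°

wrap1=195.67_deg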